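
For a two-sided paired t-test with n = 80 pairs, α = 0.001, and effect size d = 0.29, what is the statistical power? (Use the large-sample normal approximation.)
Power ≈ 0.24

Power calculation (paired t-test, normal approximation):
z_β = d · √n - z_{α/2}
z_β = 0.29 · √80 - 3.291
z_β = 0.29 · 8.944 - 3.291
z_β = -0.697

Power = Φ(z_β) = Φ(-0.697) ≈ 0.243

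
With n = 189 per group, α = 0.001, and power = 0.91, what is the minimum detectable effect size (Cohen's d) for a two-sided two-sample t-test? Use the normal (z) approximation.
d ≈ 0.48

Minimum detectable effect (two-sample t-test, normal approximation):
d = (z_{α/2} + z_β) / √(n/2)
d = (3.291 + 1.341) / √(189/2)
d = 4.631 / 9.721
d ≈ 0.48

By Cohen's convention (0.2 small / 0.5 medium / 0.8 large): small effect.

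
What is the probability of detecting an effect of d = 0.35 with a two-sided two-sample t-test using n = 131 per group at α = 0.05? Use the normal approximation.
Power ≈ 0.81

Power calculation (two-sample t-test, normal approximation):
z_β = d · √(n/2) - z_{α/2}
z_β = 0.35 · √(131/2) - 1.960
z_β = 0.35 · 8.093 - 1.960
z_β = 0.873

Power = Φ(z_β) = Φ(0.873) ≈ 0.809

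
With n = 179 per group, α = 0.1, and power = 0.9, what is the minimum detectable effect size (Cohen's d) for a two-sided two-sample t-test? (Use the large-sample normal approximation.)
d ≈ 0.31

Minimum detectable effect (two-sample t-test, normal approximation):
d = (z_{α/2} + z_β) / √(n/2)
d = (1.645 + 1.282) / √(179/2)
d = 2.926 / 9.460
d ≈ 0.31

By Cohen's convention (0.2 small / 0.5 medium / 0.8 large): small effect.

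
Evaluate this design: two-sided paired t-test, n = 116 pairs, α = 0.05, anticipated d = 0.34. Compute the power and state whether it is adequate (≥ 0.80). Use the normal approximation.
Power ≈ 0.96; the study is adequately powered (power ≥ 0.80)

Power calculation (paired t-test, normal approximation):
z_β = d · √n - z_{α/2}
z_β = 0.34 · √116 - 1.960
z_β = 0.34 · 10.770 - 1.960
z_β = 1.702

Power = Φ(z_β) = Φ(1.702) ≈ 0.956

Effect size d = 0.34 is small by Cohen's convention (0.2/0.5/0.8).

Threshold: power ≥ 0.80 is conventionally adequate.
Power ≈ 0.96 → the study is adequately powered (power ≥ 0.80).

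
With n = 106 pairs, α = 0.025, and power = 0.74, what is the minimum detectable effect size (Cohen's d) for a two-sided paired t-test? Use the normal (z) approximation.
d ≈ 0.28

Minimum detectable effect (paired t-test, normal approximation):
d = (z_{α/2} + z_β) / √n
d = (2.241 + 0.643) / √106
d = 2.885 / 10.296
d ≈ 0.28

By Cohen's convention (0.2 small / 0.5 medium / 0.8 large): small effect.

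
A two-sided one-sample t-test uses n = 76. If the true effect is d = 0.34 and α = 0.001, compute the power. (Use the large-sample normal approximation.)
Power ≈ 0.37

Power calculation (one-sample t-test, normal approximation):
z_β = d · √n - z_{α/2}
z_β = 0.34 · √76 - 3.291
z_β = 0.34 · 8.718 - 3.291
z_β = -0.326

Power = Φ(z_β) = Φ(-0.326) ≈ 0.372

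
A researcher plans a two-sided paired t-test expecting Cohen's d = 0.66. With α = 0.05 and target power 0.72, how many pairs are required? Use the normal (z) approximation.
n = 15 pairs

Sample size formula (paired t-test, normal approximation):
n = ((z_{α/2} + z_β) / d)²

z_{α/2} = 1.960 (for α = 0.05, two-sided)
z_β = 0.583 (for power = 0.72)
d = 0.66

n = ((1.960 + 0.583) / 0.66)²
n = (3.853)²
n ≈ 14.85
Round up to the next whole number: n = 15 pairs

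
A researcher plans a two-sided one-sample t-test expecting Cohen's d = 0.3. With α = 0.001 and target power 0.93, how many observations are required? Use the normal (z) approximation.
n = 253

Sample size formula (one-sample t-test, normal approximation):
n = ((z_{α/2} + z_β) / d)²

z_{α/2} = 3.291 (for α = 0.001, two-sided)
z_β = 1.476 (for power = 0.93)
d = 0.3

n = ((3.291 + 1.476) / 0.3)²
n = (15.890)²
n ≈ 252.49
Round up to the next whole number: n = 253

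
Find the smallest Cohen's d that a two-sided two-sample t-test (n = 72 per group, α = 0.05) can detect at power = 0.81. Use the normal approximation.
d ≈ 0.47

Minimum detectable effect (two-sample t-test, normal approximation):
d = (z_{α/2} + z_β) / √(n/2)
d = (1.960 + 0.878) / √(72/2)
d = 2.838 / 6.000
d ≈ 0.47

By Cohen's convention (0.2 small / 0.5 medium / 0.8 large): small effect.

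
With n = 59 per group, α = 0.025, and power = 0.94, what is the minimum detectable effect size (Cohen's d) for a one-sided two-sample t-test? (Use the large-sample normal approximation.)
d ≈ 0.65

Minimum detectable effect (two-sample t-test, normal approximation):
d = (z_α + z_β) / √(n/2)
d = (1.960 + 1.555) / √(59/2)
d = 3.515 / 5.431
d ≈ 0.65

By Cohen's convention (0.2 small / 0.5 medium / 0.8 large): medium effect.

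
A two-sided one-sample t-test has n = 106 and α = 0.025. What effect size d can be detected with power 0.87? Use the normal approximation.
d ≈ 0.33

Minimum detectable effect (one-sample t-test, normal approximation):
d = (z_{α/2} + z_β) / √n
d = (2.241 + 1.126) / √106
d = 3.368 / 10.296
d ≈ 0.33

By Cohen's convention (0.2 small / 0.5 medium / 0.8 large): small effect.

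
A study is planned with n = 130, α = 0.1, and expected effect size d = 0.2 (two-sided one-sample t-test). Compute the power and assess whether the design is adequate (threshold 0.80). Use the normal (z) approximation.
Power ≈ 0.74; the study is underpowered (power < 0.80)

Power calculation (one-sample t-test, normal approximation):
z_β = d · √n - z_{α/2}
z_β = 0.2 · √130 - 1.645
z_β = 0.2 · 11.402 - 1.645
z_β = 0.635

Power = Φ(z_β) = Φ(0.635) ≈ 0.737

Effect size d = 0.2 is small by Cohen's convention (0.2/0.5/0.8).

Threshold: power ≥ 0.80 is conventionally adequate.
Power ≈ 0.74 → the study is underpowered (power < 0.80).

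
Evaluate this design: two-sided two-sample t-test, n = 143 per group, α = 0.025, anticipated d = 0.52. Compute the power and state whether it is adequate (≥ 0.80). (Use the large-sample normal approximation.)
Power ≈ 0.98; the study is adequately powered (power ≥ 0.80)

Power calculation (two-sample t-test, normal approximation):
z_β = d · √(n/2) - z_{α/2}
z_β = 0.52 · √(143/2) - 2.241
z_β = 0.52 · 8.456 - 2.241
z_β = 2.156

Power = Φ(z_β) = Φ(2.156) ≈ 0.984

Effect size d = 0.52 is medium by Cohen's convention (0.2/0.5/0.8).

Threshold: power ≥ 0.80 is conventionally adequate.
Power ≈ 0.98 → the study is adequately powered (power ≥ 0.80).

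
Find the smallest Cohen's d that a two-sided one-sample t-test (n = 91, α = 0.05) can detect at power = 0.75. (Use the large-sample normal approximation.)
d ≈ 0.28

Minimum detectable effect (one-sample t-test, normal approximation):
d = (z_{α/2} + z_β) / √n
d = (1.960 + 0.674) / √91
d = 2.634 / 9.539
d ≈ 0.28

By Cohen's convention (0.2 small / 0.5 medium / 0.8 large): small effect.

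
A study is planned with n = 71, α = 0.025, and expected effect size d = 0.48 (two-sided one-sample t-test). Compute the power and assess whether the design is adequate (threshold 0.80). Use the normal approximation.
Power ≈ 0.96; the study is adequately powered (power ≥ 0.80)

Power calculation (one-sample t-test, normal approximation):
z_β = d · √n - z_{α/2}
z_β = 0.48 · √71 - 2.241
z_β = 0.48 · 8.426 - 2.241
z_β = 1.803

Power = Φ(z_β) = Φ(1.803) ≈ 0.964

Effect size d = 0.48 is small by Cohen's convention (0.2/0.5/0.8).

Threshold: power ≥ 0.80 is conventionally adequate.
Power ≈ 0.96 → the study is adequately powered (power ≥ 0.80).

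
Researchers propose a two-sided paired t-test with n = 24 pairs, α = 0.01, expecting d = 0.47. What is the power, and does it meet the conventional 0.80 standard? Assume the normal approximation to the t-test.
Power ≈ 0.39; the study is underpowered (power < 0.80)

Power calculation (paired t-test, normal approximation):
z_β = d · √n - z_{α/2}
z_β = 0.47 · √24 - 2.576
z_β = 0.47 · 4.899 - 2.576
z_β = -0.273

Power = Φ(z_β) = Φ(-0.273) ≈ 0.392

Effect size d = 0.47 is small by Cohen's convention (0.2/0.5/0.8).

Threshold: power ≥ 0.80 is conventionally adequate.
Power ≈ 0.39 → the study is underpowered (power < 0.80).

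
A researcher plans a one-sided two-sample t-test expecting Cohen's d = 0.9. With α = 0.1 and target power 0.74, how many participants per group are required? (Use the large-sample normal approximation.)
n = 10 per group

Sample size formula (two-sample t-test, normal approximation):
n = 2 · ((z_α + z_β) / d)²

z_α = 1.282 (for α = 0.1, one-sided)
z_β = 0.643 (for power = 0.74)
d = 0.9

n = 2 · ((1.282 + 0.643) / 0.9)²
n = 2 · (2.139)²
n ≈ 9.15
Round up to the next whole number: n = 10 per group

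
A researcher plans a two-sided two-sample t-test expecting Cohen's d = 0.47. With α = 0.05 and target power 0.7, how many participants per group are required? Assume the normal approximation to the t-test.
n = 56 per group

Sample size formula (two-sample t-test, normal approximation):
n = 2 · ((z_{α/2} + z_β) / d)²

z_{α/2} = 1.960 (for α = 0.05, two-sided)
z_β = 0.524 (for power = 0.7)
d = 0.47

n = 2 · ((1.960 + 0.524) / 0.47)²
n = 2 · (5.285)²
n ≈ 55.86
Round up to the next whole number: n = 56 per group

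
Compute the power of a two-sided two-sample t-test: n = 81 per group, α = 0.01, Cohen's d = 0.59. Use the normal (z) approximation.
Power ≈ 0.88

Power calculation (two-sample t-test, normal approximation):
z_β = d · √(n/2) - z_{α/2}
z_β = 0.59 · √(81/2) - 2.576
z_β = 0.59 · 6.364 - 2.576
z_β = 1.179

Power = Φ(z_β) = Φ(1.179) ≈ 0.881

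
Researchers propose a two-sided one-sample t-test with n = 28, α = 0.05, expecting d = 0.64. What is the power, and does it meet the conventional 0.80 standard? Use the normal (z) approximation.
Power ≈ 0.92; the study is adequately powered (power ≥ 0.80)

Power calculation (one-sample t-test, normal approximation):
z_β = d · √n - z_{α/2}
z_β = 0.64 · √28 - 1.960
z_β = 0.64 · 5.292 - 1.960
z_β = 1.427

Power = Φ(z_β) = Φ(1.427) ≈ 0.923

Effect size d = 0.64 is medium by Cohen's convention (0.2/0.5/0.8).

Threshold: power ≥ 0.80 is conventionally adequate.
Power ≈ 0.92 → the study is adequately powered (power ≥ 0.80).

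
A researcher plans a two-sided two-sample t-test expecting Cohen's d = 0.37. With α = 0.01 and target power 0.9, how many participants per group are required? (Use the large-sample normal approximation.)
n = 218 per group

Sample size formula (two-sample t-test, normal approximation):
n = 2 · ((z_{α/2} + z_β) / d)²

z_{α/2} = 2.576 (for α = 0.01, two-sided)
z_β = 1.282 (for power = 0.9)
d = 0.37

n = 2 · ((2.576 + 1.282) / 0.37)²
n = 2 · (10.427)²
n ≈ 217.44
Round up to the next whole number: n = 218 per group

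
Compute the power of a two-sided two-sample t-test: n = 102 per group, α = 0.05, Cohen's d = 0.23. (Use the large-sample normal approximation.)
Power ≈ 0.38

Power calculation (two-sample t-test, normal approximation):
z_β = d · √(n/2) - z_{α/2}
z_β = 0.23 · √(102/2) - 1.960
z_β = 0.23 · 7.141 - 1.960
z_β = -0.317

Power = Φ(z_β) = Φ(-0.317) ≈ 0.375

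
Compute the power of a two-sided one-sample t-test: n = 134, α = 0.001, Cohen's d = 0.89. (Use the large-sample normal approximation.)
Power ≈ 1.00

Power calculation (one-sample t-test, normal approximation):
z_β = d · √n - z_{α/2}
z_β = 0.89 · √134 - 3.291
z_β = 0.89 · 11.576 - 3.291
z_β = 7.012

Power = Φ(z_β) = Φ(7.012) ≈ 1.000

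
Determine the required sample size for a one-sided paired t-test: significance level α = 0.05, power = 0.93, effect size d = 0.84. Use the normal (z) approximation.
n = 14 pairs

Sample size formula (paired t-test, normal approximation):
n = ((z_α + z_β) / d)²

z_α = 1.645 (for α = 0.05, one-sided)
z_β = 1.476 (for power = 0.93)
d = 0.84

n = ((1.645 + 1.476) / 0.84)²
n = (3.715)²
n ≈ 13.80
Round up to the next whole number: n = 14 pairs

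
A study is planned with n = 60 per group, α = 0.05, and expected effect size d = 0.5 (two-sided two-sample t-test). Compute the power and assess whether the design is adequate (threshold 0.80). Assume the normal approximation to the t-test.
Power ≈ 0.78; the study is underpowered (power < 0.80)

Power calculation (two-sample t-test, normal approximation):
z_β = d · √(n/2) - z_{α/2}
z_β = 0.5 · √(60/2) - 1.960
z_β = 0.5 · 5.477 - 1.960
z_β = 0.779

Power = Φ(z_β) = Φ(0.779) ≈ 0.782

Effect size d = 0.5 is medium by Cohen's convention (0.2/0.5/0.8).

Threshold: power ≥ 0.80 is conventionally adequate.
Power ≈ 0.78 → the study is underpowered (power < 0.80).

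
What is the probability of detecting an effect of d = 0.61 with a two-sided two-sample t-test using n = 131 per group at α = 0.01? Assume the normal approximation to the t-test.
Power ≈ 0.99

Power calculation (two-sample t-test, normal approximation):
z_β = d · √(n/2) - z_{α/2}
z_β = 0.61 · √(131/2) - 2.576
z_β = 0.61 · 8.093 - 2.576
z_β = 2.361

Power = Φ(z_β) = Φ(2.361) ≈ 0.991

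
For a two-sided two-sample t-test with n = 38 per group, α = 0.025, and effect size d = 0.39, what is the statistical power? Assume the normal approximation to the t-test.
Power ≈ 0.29

Power calculation (two-sample t-test, normal approximation):
z_β = d · √(n/2) - z_{α/2}
z_β = 0.39 · √(38/2) - 2.241
z_β = 0.39 · 4.359 - 2.241
z_β = -0.541

Power = Φ(z_β) = Φ(-0.541) ≈ 0.294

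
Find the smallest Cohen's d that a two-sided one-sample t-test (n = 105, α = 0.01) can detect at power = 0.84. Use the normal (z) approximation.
d ≈ 0.35

Minimum detectable effect (one-sample t-test, normal approximation):
d = (z_{α/2} + z_β) / √n
d = (2.576 + 0.994) / √105
d = 3.570 / 10.247
d ≈ 0.35

By Cohen's convention (0.2 small / 0.5 medium / 0.8 large): small effect.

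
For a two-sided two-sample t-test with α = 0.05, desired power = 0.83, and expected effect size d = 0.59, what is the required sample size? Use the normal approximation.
n = 49 per group

Sample size formula (two-sample t-test, normal approximation):
n = 2 · ((z_{α/2} + z_β) / d)²

z_{α/2} = 1.960 (for α = 0.05, two-sided)
z_β = 0.954 (for power = 0.83)
d = 0.59

n = 2 · ((1.960 + 0.954) / 0.59)²
n = 2 · (4.939)²
n ≈ 48.79
Round up to the next whole number: n = 49 per group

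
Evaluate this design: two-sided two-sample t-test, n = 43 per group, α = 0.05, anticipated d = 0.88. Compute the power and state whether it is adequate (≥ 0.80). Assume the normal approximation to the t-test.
Power ≈ 0.98; the study is adequately powered (power ≥ 0.80)

Power calculation (two-sample t-test, normal approximation):
z_β = d · √(n/2) - z_{α/2}
z_β = 0.88 · √(43/2) - 1.960
z_β = 0.88 · 4.637 - 1.960
z_β = 2.120

Power = Φ(z_β) = Φ(2.120) ≈ 0.983

Effect size d = 0.88 is large by Cohen's convention (0.2/0.5/0.8).

Threshold: power ≥ 0.80 is conventionally adequate.
Power ≈ 0.98 → the study is adequately powered (power ≥ 0.80).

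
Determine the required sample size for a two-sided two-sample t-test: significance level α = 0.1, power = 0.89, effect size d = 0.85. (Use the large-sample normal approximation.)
n = 23 per group

Sample size formula (two-sample t-test, normal approximation):
n = 2 · ((z_{α/2} + z_β) / d)²

z_{α/2} = 1.645 (for α = 0.1, two-sided)
z_β = 1.227 (for power = 0.89)
d = 0.85

n = 2 · ((1.645 + 1.227) / 0.85)²
n = 2 · (3.379)²
n ≈ 22.84
Round up to the next whole number: n = 23 per group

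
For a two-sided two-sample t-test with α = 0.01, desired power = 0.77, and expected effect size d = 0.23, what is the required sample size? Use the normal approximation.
n = 416 per group

Sample size formula (two-sample t-test, normal approximation):
n = 2 · ((z_{α/2} + z_β) / d)²

z_{α/2} = 2.576 (for α = 0.01, two-sided)
z_β = 0.739 (for power = 0.77)
d = 0.23

n = 2 · ((2.576 + 0.739) / 0.23)²
n = 2 · (14.413)²
n ≈ 415.47
Round up to the next whole number: n = 416 per group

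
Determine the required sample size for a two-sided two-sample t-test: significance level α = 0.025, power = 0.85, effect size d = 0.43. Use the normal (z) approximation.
n = 117 per group

Sample size formula (two-sample t-test, normal approximation):
n = 2 · ((z_{α/2} + z_β) / d)²

z_{α/2} = 2.241 (for α = 0.025, two-sided)
z_β = 1.036 (for power = 0.85)
d = 0.43

n = 2 · ((2.241 + 1.036) / 0.43)²
n = 2 · (7.621)²
n ≈ 116.16
Round up to the next whole number: n = 117 per group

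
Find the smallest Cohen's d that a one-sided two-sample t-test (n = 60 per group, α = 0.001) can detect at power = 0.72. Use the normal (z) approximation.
d ≈ 0.67

Minimum detectable effect (two-sample t-test, normal approximation):
d = (z_α + z_β) / √(n/2)
d = (3.090 + 0.583) / √(60/2)
d = 3.673 / 5.477
d ≈ 0.67

By Cohen's convention (0.2 small / 0.5 medium / 0.8 large): medium effect.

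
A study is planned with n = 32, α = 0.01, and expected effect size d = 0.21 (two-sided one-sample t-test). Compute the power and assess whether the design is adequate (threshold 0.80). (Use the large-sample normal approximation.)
Power ≈ 0.08; the study is underpowered (power < 0.80)

Power calculation (one-sample t-test, normal approximation):
z_β = d · √n - z_{α/2}
z_β = 0.21 · √32 - 2.576
z_β = 0.21 · 5.657 - 2.576
z_β = -1.388

Power = Φ(z_β) = Φ(-1.388) ≈ 0.083

Effect size d = 0.21 is small by Cohen's convention (0.2/0.5/0.8).

Threshold: power ≥ 0.80 is conventionally adequate.
Power ≈ 0.08 → the study is underpowered (power < 0.80).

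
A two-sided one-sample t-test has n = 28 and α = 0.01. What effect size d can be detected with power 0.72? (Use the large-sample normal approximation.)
d ≈ 0.60

Minimum detectable effect (one-sample t-test, normal approximation):
d = (z_{α/2} + z_β) / √n
d = (2.576 + 0.583) / √28
d = 3.159 / 5.292
d ≈ 0.60

By Cohen's convention (0.2 small / 0.5 medium / 0.8 large): medium effect.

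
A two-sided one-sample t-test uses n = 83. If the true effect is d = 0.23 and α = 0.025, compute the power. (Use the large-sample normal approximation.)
Power ≈ 0.44

Power calculation (one-sample t-test, normal approximation):
z_β = d · √n - z_{α/2}
z_β = 0.23 · √83 - 2.241
z_β = 0.23 · 9.110 - 2.241
z_β = -0.146

Power = Φ(z_β) = Φ(-0.146) ≈ 0.442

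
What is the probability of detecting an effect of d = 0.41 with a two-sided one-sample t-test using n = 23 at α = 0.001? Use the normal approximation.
Power ≈ 0.09

Power calculation (one-sample t-test, normal approximation):
z_β = d · √n - z_{α/2}
z_β = 0.41 · √23 - 3.291
z_β = 0.41 · 4.796 - 3.291
z_β = -1.324

Power = Φ(z_β) = Φ(-1.324) ≈ 0.093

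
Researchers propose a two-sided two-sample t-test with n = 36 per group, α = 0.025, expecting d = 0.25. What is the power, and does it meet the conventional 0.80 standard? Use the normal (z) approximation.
Power ≈ 0.12; the study is underpowered (power < 0.80)

Power calculation (two-sample t-test, normal approximation):
z_β = d · √(n/2) - z_{α/2}
z_β = 0.25 · √(36/2) - 2.241
z_β = 0.25 · 4.243 - 2.241
z_β = -1.181

Power = Φ(z_β) = Φ(-1.181) ≈ 0.119

Effect size d = 0.25 is small by Cohen's convention (0.2/0.5/0.8).

Threshold: power ≥ 0.80 is conventionally adequate.
Power ≈ 0.12 → the study is underpowered (power < 0.80).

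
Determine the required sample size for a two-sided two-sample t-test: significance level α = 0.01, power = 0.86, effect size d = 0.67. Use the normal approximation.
n = 60 per group

Sample size formula (two-sample t-test, normal approximation):
n = 2 · ((z_{α/2} + z_β) / d)²

z_{α/2} = 2.576 (for α = 0.01, two-sided)
z_β = 1.080 (for power = 0.86)
d = 0.67

n = 2 · ((2.576 + 1.080) / 0.67)²
n = 2 · (5.457)²
n ≈ 59.56
Round up to the next whole number: n = 60 per group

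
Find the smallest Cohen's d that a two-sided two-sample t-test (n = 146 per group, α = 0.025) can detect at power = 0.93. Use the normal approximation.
d ≈ 0.44

Minimum detectable effect (two-sample t-test, normal approximation):
d = (z_{α/2} + z_β) / √(n/2)
d = (2.241 + 1.476) / √(146/2)
d = 3.717 / 8.544
d ≈ 0.44

By Cohen's convention (0.2 small / 0.5 medium / 0.8 large): small effect.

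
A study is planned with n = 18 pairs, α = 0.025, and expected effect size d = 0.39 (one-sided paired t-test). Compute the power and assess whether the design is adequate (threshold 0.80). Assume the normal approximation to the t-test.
Power ≈ 0.38; the study is underpowered (power < 0.80)

Power calculation (paired t-test, normal approximation):
z_β = d · √n - z_α
z_β = 0.39 · √18 - 1.960
z_β = 0.39 · 4.243 - 1.960
z_β = -0.305

Power = Φ(z_β) = Φ(-0.305) ≈ 0.380

Effect size d = 0.39 is small by Cohen's convention (0.2/0.5/0.8).

Threshold: power ≥ 0.80 is conventionally adequate.
Power ≈ 0.38 → the study is underpowered (power < 0.80).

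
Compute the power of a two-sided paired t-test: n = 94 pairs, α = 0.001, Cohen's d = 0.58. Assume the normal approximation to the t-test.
Power ≈ 0.99

Power calculation (paired t-test, normal approximation):
z_β = d · √n - z_{α/2}
z_β = 0.58 · √94 - 3.291
z_β = 0.58 · 9.695 - 3.291
z_β = 2.333

Power = Φ(z_β) = Φ(2.333) ≈ 0.990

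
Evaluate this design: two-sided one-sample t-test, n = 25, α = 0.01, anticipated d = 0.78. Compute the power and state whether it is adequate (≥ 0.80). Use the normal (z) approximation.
Power ≈ 0.91; the study is adequately powered (power ≥ 0.80)

Power calculation (one-sample t-test, normal approximation):
z_β = d · √n - z_{α/2}
z_β = 0.78 · √25 - 2.576
z_β = 0.78 · 5.000 - 2.576
z_β = 1.324

Power = Φ(z_β) = Φ(1.324) ≈ 0.907

Effect size d = 0.78 is medium by Cohen's convention (0.2/0.5/0.8).

Threshold: power ≥ 0.80 is conventionally adequate.
Power ≈ 0.91 → the study is adequately powered (power ≥ 0.80).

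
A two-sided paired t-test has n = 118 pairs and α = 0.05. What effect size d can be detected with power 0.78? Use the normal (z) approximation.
d ≈ 0.25

Minimum detectable effect (paired t-test, normal approximation):
d = (z_{α/2} + z_β) / √n
d = (1.960 + 0.772) / √118
d = 2.732 / 10.863
d ≈ 0.25

By Cohen's convention (0.2 small / 0.5 medium / 0.8 large): small effect.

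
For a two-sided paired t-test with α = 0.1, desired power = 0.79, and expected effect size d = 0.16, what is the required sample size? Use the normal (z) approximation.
n = 235 pairs

Sample size formula (paired t-test, normal approximation):
n = ((z_{α/2} + z_β) / d)²

z_{α/2} = 1.645 (for α = 0.1, two-sided)
z_β = 0.806 (for power = 0.79)
d = 0.16

n = ((1.645 + 0.806) / 0.16)²
n = (15.319)²
n ≈ 234.67
Round up to the next whole number: n = 235 pairs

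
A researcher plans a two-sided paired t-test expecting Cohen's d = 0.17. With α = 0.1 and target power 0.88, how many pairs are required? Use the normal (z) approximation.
n = 276 pairs

Sample size formula (paired t-test, normal approximation):
n = ((z_{α/2} + z_β) / d)²

z_{α/2} = 1.645 (for α = 0.1, two-sided)
z_β = 1.175 (for power = 0.88)
d = 0.17

n = ((1.645 + 1.175) / 0.17)²
n = (16.588)²
n ≈ 275.16
Round up to the next whole number: n = 276 pairs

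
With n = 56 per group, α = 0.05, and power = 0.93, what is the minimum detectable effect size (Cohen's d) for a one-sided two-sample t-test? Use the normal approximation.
d ≈ 0.59

Minimum detectable effect (two-sample t-test, normal approximation):
d = (z_α + z_β) / √(n/2)
d = (1.645 + 1.476) / √(56/2)
d = 3.121 / 5.292
d ≈ 0.59

By Cohen's convention (0.2 small / 0.5 medium / 0.8 large): medium effect.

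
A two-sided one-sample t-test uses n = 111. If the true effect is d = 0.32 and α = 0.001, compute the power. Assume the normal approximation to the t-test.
Power ≈ 0.53

Power calculation (one-sample t-test, normal approximation):
z_β = d · √n - z_{α/2}
z_β = 0.32 · √111 - 3.291
z_β = 0.32 · 10.536 - 3.291
z_β = 0.081

Power = Φ(z_β) = Φ(0.081) ≈ 0.532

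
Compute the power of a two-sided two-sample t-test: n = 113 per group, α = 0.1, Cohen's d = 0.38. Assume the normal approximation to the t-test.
Power ≈ 0.89

Power calculation (two-sample t-test, normal approximation):
z_β = d · √(n/2) - z_{α/2}
z_β = 0.38 · √(113/2) - 1.645
z_β = 0.38 · 7.517 - 1.645
z_β = 1.211

Power = Φ(z_β) = Φ(1.211) ≈ 0.887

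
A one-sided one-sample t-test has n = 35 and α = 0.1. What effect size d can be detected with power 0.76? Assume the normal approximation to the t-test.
d ≈ 0.34

Minimum detectable effect (one-sample t-test, normal approximation):
d = (z_α + z_β) / √n
d = (1.282 + 0.706) / √35
d = 1.988 / 5.916
d ≈ 0.34

By Cohen's convention (0.2 small / 0.5 medium / 0.8 large): small effect.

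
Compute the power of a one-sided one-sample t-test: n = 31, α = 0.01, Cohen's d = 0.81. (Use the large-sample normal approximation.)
Power ≈ 0.99

Power calculation (one-sample t-test, normal approximation):
z_β = d · √n - z_α
z_β = 0.81 · √31 - 2.326
z_β = 0.81 · 5.568 - 2.326
z_β = 2.184

Power = Φ(z_β) = Φ(2.184) ≈ 0.986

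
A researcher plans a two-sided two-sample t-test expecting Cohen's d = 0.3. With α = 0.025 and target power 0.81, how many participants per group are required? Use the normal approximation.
n = 217 per group

Sample size formula (two-sample t-test, normal approximation):
n = 2 · ((z_{α/2} + z_β) / d)²

z_{α/2} = 2.241 (for α = 0.025, two-sided)
z_β = 0.878 (for power = 0.81)
d = 0.3

n = 2 · ((2.241 + 0.878) / 0.3)²
n = 2 · (10.397)²
n ≈ 216.20
Round up to the next whole number: n = 217 per group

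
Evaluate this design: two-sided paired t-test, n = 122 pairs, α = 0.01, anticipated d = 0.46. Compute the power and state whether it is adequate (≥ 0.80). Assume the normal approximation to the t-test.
Power ≈ 0.99; the study is adequately powered (power ≥ 0.80)

Power calculation (paired t-test, normal approximation):
z_β = d · √n - z_{α/2}
z_β = 0.46 · √122 - 2.576
z_β = 0.46 · 11.045 - 2.576
z_β = 2.505

Power = Φ(z_β) = Φ(2.505) ≈ 0.994

Effect size d = 0.46 is small by Cohen's convention (0.2/0.5/0.8).

Threshold: power ≥ 0.80 is conventionally adequate.
Power ≈ 0.99 → the study is adequately powered (power ≥ 0.80).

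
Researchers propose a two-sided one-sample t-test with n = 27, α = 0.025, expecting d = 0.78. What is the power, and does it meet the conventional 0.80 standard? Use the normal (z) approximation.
Power ≈ 0.96; the study is adequately powered (power ≥ 0.80)

Power calculation (one-sample t-test, normal approximation):
z_β = d · √n - z_{α/2}
z_β = 0.78 · √27 - 2.241
z_β = 0.78 · 5.196 - 2.241
z_β = 1.812

Power = Φ(z_β) = Φ(1.812) ≈ 0.965

Effect size d = 0.78 is medium by Cohen's convention (0.2/0.5/0.8).

Threshold: power ≥ 0.80 is conventionally adequate.
Power ≈ 0.96 → the study is adequately powered (power ≥ 0.80).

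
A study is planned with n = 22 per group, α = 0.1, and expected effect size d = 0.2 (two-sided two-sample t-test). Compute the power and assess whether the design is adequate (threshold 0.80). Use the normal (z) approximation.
Power ≈ 0.16; the study is underpowered (power < 0.80)

Power calculation (two-sample t-test, normal approximation):
z_β = d · √(n/2) - z_{α/2}
z_β = 0.2 · √(22/2) - 1.645
z_β = 0.2 · 3.317 - 1.645
z_β = -0.982

Power = Φ(z_β) = Φ(-0.982) ≈ 0.163

Effect size d = 0.2 is small by Cohen's convention (0.2/0.5/0.8).

Threshold: power ≥ 0.80 is conventionally adequate.
Power ≈ 0.16 → the study is underpowered (power < 0.80).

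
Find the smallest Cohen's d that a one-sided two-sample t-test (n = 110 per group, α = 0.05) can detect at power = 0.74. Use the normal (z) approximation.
d ≈ 0.31

Minimum detectable effect (two-sample t-test, normal approximation):
d = (z_α + z_β) / √(n/2)
d = (1.645 + 0.643) / √(110/2)
d = 2.288 / 7.416
d ≈ 0.31

By Cohen's convention (0.2 small / 0.5 medium / 0.8 large): small effect.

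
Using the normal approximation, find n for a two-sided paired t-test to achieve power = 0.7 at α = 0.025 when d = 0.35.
n = 63 pairs

Sample size formula (paired t-test, normal approximation):
n = ((z_{α/2} + z_β) / d)²

z_{α/2} = 2.241 (for α = 0.025, two-sided)
z_β = 0.524 (for power = 0.7)
d = 0.35

n = ((2.241 + 0.524) / 0.35)²
n = (7.900)²
n ≈ 62.41
Round up to the next whole number: n = 63 pairs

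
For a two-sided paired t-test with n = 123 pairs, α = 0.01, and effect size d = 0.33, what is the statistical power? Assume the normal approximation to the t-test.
Power ≈ 0.86

Power calculation (paired t-test, normal approximation):
z_β = d · √n - z_{α/2}
z_β = 0.33 · √123 - 2.576
z_β = 0.33 · 11.091 - 2.576
z_β = 1.084

Power = Φ(z_β) = Φ(1.084) ≈ 0.861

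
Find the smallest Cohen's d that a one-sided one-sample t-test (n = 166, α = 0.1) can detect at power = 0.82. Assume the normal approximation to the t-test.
d ≈ 0.17

Minimum detectable effect (one-sample t-test, normal approximation):
d = (z_α + z_β) / √n
d = (1.282 + 0.915) / √166
d = 2.197 / 12.884
d ≈ 0.17

By Cohen's convention (0.2 small / 0.5 medium / 0.8 large): very small effect.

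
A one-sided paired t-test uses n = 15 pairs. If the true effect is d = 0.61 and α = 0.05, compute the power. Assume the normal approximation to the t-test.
Power ≈ 0.76

Power calculation (paired t-test, normal approximation):
z_β = d · √n - z_α
z_β = 0.61 · √15 - 1.645
z_β = 0.61 · 3.873 - 1.645
z_β = 0.718

Power = Φ(z_β) = Φ(0.718) ≈ 0.764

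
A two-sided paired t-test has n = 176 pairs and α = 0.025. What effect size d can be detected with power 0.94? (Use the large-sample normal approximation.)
d ≈ 0.29

Minimum detectable effect (paired t-test, normal approximation):
d = (z_{α/2} + z_β) / √n
d = (2.241 + 1.555) / √176
d = 3.796 / 13.266
d ≈ 0.29

By Cohen's convention (0.2 small / 0.5 medium / 0.8 large): small effect.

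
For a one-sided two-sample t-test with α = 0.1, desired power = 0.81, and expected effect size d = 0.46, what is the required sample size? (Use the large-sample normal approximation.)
n = 45 per group

Sample size formula (two-sample t-test, normal approximation):
n = 2 · ((z_α + z_β) / d)²

z_α = 1.282 (for α = 0.1, one-sided)
z_β = 0.878 (for power = 0.81)
d = 0.46

n = 2 · ((1.282 + 0.878) / 0.46)²
n = 2 · (4.696)²
n ≈ 44.10
Round up to the next whole number: n = 45 per group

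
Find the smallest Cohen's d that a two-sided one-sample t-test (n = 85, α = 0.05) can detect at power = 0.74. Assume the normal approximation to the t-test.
d ≈ 0.28

Minimum detectable effect (one-sample t-test, normal approximation):
d = (z_{α/2} + z_β) / √n
d = (1.960 + 0.643) / √85
d = 2.603 / 9.220
d ≈ 0.28

By Cohen's convention (0.2 small / 0.5 medium / 0.8 large): small effect.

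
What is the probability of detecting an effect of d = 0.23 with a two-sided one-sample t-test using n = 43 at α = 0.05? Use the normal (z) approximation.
Power ≈ 0.33

Power calculation (one-sample t-test, normal approximation):
z_β = d · √n - z_{α/2}
z_β = 0.23 · √43 - 1.960
z_β = 0.23 · 6.557 - 1.960
z_β = -0.452

Power = Φ(z_β) = Φ(-0.452) ≈ 0.326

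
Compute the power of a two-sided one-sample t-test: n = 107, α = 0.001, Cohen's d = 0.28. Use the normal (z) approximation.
Power ≈ 0.35

Power calculation (one-sample t-test, normal approximation):
z_β = d · √n - z_{α/2}
z_β = 0.28 · √107 - 3.291
z_β = 0.28 · 10.344 - 3.291
z_β = -0.394

Power = Φ(z_β) = Φ(-0.394) ≈ 0.347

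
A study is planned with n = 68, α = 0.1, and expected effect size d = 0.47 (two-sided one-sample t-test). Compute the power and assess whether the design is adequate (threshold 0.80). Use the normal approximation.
Power ≈ 0.99; the study is adequately powered (power ≥ 0.80)

Power calculation (one-sample t-test, normal approximation):
z_β = d · √n - z_{α/2}
z_β = 0.47 · √68 - 1.645
z_β = 0.47 · 8.246 - 1.645
z_β = 2.231

Power = Φ(z_β) = Φ(2.231) ≈ 0.987

Effect size d = 0.47 is small by Cohen's convention (0.2/0.5/0.8).

Threshold: power ≥ 0.80 is conventionally adequate.
Power ≈ 0.99 → the study is adequately powered (power ≥ 0.80).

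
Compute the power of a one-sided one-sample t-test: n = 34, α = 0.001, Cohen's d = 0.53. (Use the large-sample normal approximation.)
Power ≈ 0.50

Power calculation (one-sample t-test, normal approximation):
z_β = d · √n - z_α
z_β = 0.53 · √34 - 3.090
z_β = 0.53 · 5.831 - 3.090
z_β = 0.000

Power = Φ(z_β) = Φ(0.000) ≈ 0.500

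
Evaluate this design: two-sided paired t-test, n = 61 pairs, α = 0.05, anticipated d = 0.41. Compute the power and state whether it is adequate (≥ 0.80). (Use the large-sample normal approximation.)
Power ≈ 0.89; the study is adequately powered (power ≥ 0.80)

Power calculation (paired t-test, normal approximation):
z_β = d · √n - z_{α/2}
z_β = 0.41 · √61 - 1.960
z_β = 0.41 · 7.810 - 1.960
z_β = 1.242

Power = Φ(z_β) = Φ(1.242) ≈ 0.893

Effect size d = 0.41 is small by Cohen's convention (0.2/0.5/0.8).

Threshold: power ≥ 0.80 is conventionally adequate.
Power ≈ 0.89 → the study is adequately powered (power ≥ 0.80).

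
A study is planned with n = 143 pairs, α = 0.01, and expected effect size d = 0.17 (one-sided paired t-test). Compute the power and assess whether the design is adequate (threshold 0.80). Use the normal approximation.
Power ≈ 0.38; the study is underpowered (power < 0.80)

Power calculation (paired t-test, normal approximation):
z_β = d · √n - z_α
z_β = 0.17 · √143 - 2.326
z_β = 0.17 · 11.958 - 2.326
z_β = -0.293

Power = Φ(z_β) = Φ(-0.293) ≈ 0.385

Effect size d = 0.17 is very small by Cohen's convention (0.2/0.5/0.8).

Threshold: power ≥ 0.80 is conventionally adequate.
Power ≈ 0.38 → the study is underpowered (power < 0.80).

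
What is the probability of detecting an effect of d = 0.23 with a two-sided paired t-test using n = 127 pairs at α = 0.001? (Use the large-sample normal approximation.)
Power ≈ 0.24

Power calculation (paired t-test, normal approximation):
z_β = d · √n - z_{α/2}
z_β = 0.23 · √127 - 3.291
z_β = 0.23 · 11.269 - 3.291
z_β = -0.699

Power = Φ(z_β) = Φ(-0.699) ≈ 0.242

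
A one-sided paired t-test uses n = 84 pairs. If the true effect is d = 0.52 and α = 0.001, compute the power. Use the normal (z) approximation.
Power ≈ 0.95

Power calculation (paired t-test, normal approximation):
z_β = d · √n - z_α
z_β = 0.52 · √84 - 3.090
z_β = 0.52 · 9.165 - 3.090
z_β = 1.676

Power = Φ(z_β) = Φ(1.676) ≈ 0.953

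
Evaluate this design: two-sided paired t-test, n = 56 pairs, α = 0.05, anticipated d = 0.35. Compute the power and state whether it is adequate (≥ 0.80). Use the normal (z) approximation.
Power ≈ 0.75; the study is underpowered (power < 0.80)

Power calculation (paired t-test, normal approximation):
z_β = d · √n - z_{α/2}
z_β = 0.35 · √56 - 1.960
z_β = 0.35 · 7.483 - 1.960
z_β = 0.659

Power = Φ(z_β) = Φ(0.659) ≈ 0.745

Effect size d = 0.35 is small by Cohen's convention (0.2/0.5/0.8).

Threshold: power ≥ 0.80 is conventionally adequate.
Power ≈ 0.75 → the study is underpowered (power < 0.80).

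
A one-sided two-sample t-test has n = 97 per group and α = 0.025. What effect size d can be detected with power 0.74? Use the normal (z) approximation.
d ≈ 0.37

Minimum detectable effect (two-sample t-test, normal approximation):
d = (z_α + z_β) / √(n/2)
d = (1.960 + 0.643) / √(97/2)
d = 2.603 / 6.964
d ≈ 0.37

By Cohen's convention (0.2 small / 0.5 medium / 0.8 large): small effect.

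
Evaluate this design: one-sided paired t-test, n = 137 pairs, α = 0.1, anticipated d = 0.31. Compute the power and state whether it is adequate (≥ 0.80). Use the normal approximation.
Power ≈ 0.99; the study is adequately powered (power ≥ 0.80)

Power calculation (paired t-test, normal approximation):
z_β = d · √n - z_α
z_β = 0.31 · √137 - 1.282
z_β = 0.31 · 11.705 - 1.282
z_β = 2.347

Power = Φ(z_β) = Φ(2.347) ≈ 0.991

Effect size d = 0.31 is small by Cohen's convention (0.2/0.5/0.8).

Threshold: power ≥ 0.80 is conventionally adequate.
Power ≈ 0.99 → the study is adequately powered (power ≥ 0.80).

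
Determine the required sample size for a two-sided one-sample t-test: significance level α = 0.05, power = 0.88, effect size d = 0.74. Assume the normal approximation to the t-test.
n = 18

Sample size formula (one-sample t-test, normal approximation):
n = ((z_{α/2} + z_β) / d)²

z_{α/2} = 1.960 (for α = 0.05, two-sided)
z_β = 1.175 (for power = 0.88)
d = 0.74

n = ((1.960 + 1.175) / 0.74)²
n = (4.236)²
n ≈ 17.94
Round up to the next whole number: n = 18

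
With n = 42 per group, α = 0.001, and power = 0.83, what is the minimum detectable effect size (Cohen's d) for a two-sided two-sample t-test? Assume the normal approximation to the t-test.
d ≈ 0.93

Minimum detectable effect (two-sample t-test, normal approximation):
d = (z_{α/2} + z_β) / √(n/2)
d = (3.291 + 0.954) / √(42/2)
d = 4.245 / 4.583
d ≈ 0.93

By Cohen's convention (0.2 small / 0.5 medium / 0.8 large): large effect.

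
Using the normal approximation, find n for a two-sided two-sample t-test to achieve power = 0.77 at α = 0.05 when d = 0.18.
n = 450 per group

Sample size formula (two-sample t-test, normal approximation):
n = 2 · ((z_{α/2} + z_β) / d)²

z_{α/2} = 1.960 (for α = 0.05, two-sided)
z_β = 0.739 (for power = 0.77)
d = 0.18

n = 2 · ((1.960 + 0.739) / 0.18)²
n = 2 · (14.994)²
n ≈ 449.64
Round up to the next whole number: n = 450 per group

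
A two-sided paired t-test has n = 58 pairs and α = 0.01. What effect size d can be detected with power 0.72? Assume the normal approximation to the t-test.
d ≈ 0.41

Minimum detectable effect (paired t-test, normal approximation):
d = (z_{α/2} + z_β) / √n
d = (2.576 + 0.583) / √58
d = 3.159 / 7.616
d ≈ 0.41

By Cohen's convention (0.2 small / 0.5 medium / 0.8 large): small effect.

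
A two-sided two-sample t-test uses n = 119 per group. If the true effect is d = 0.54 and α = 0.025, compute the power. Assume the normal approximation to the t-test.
Power ≈ 0.97

Power calculation (two-sample t-test, normal approximation):
z_β = d · √(n/2) - z_{α/2}
z_β = 0.54 · √(119/2) - 2.241
z_β = 0.54 · 7.714 - 2.241
z_β = 1.924

Power = Φ(z_β) = Φ(1.924) ≈ 0.973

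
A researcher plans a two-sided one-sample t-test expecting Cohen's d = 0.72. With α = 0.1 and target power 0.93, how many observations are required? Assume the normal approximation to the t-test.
n = 19

Sample size formula (one-sample t-test, normal approximation):
n = ((z_{α/2} + z_β) / d)²

z_{α/2} = 1.645 (for α = 0.1, two-sided)
z_β = 1.476 (for power = 0.93)
d = 0.72

n = ((1.645 + 1.476) / 0.72)²
n = (4.335)²
n ≈ 18.79
Round up to the next whole number: n = 19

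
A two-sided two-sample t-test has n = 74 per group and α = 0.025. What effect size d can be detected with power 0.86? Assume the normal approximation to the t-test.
d ≈ 0.55

Minimum detectable effect (two-sample t-test, normal approximation):
d = (z_{α/2} + z_β) / √(n/2)
d = (2.241 + 1.080) / √(74/2)
d = 3.322 / 6.083
d ≈ 0.55

By Cohen's convention (0.2 small / 0.5 medium / 0.8 large): medium effect.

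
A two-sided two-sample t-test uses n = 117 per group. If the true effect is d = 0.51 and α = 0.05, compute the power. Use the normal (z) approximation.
Power ≈ 0.97

Power calculation (two-sample t-test, normal approximation):
z_β = d · √(n/2) - z_{α/2}
z_β = 0.51 · √(117/2) - 1.960
z_β = 0.51 · 7.649 - 1.960
z_β = 1.941

Power = Φ(z_β) = Φ(1.941) ≈ 0.974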